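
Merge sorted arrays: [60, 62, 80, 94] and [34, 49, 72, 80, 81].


Take 34 from B
Take 49 from B
Take 60 from A
Take 62 from A
Take 72 from B
Take 80 from A
Take 80 from B
Take 81 from B

Merged: [34, 49, 60, 62, 72, 80, 80, 81, 94]


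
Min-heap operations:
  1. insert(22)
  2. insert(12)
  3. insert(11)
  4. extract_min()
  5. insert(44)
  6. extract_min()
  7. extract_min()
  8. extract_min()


insert(22) -> [22]
insert(12) -> [12, 22]
insert(11) -> [11, 22, 12]
extract_min()->11, [12, 22]
insert(44) -> [12, 22, 44]
extract_min()->12, [22, 44]
extract_min()->22, [44]
extract_min()->44, []

Final heap: []


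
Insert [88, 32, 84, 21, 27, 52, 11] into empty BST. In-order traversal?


Insert 88: root
Insert 32: L from 88
Insert 84: L from 88 -> R from 32
Insert 21: L from 88 -> L from 32
Insert 27: L from 88 -> L from 32 -> R from 21
Insert 52: L from 88 -> R from 32 -> L from 84
Insert 11: L from 88 -> L from 32 -> L from 21

In-order: [11, 21, 27, 32, 52, 84, 88]


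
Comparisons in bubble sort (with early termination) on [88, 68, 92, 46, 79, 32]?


Algorithm: bubble sort (with early termination)
Input: [88, 68, 92, 46, 79, 32]
Sorted: [32, 46, 68, 79, 88, 92]

15


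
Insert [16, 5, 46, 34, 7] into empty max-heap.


Insert 16: [16]
Insert 5: [16, 5]
Insert 46: [46, 5, 16]
Insert 34: [46, 34, 16, 5]
Insert 7: [46, 34, 16, 5, 7]

Final heap: [46, 34, 16, 5, 7]


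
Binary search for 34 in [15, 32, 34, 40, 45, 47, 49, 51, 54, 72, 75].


Step 1: lo=0, hi=10, mid=5, val=47
Step 2: lo=0, hi=4, mid=2, val=34

Found at index 2


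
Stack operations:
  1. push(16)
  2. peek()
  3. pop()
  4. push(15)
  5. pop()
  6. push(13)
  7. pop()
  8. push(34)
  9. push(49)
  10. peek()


push(16) -> [16]
peek()->16
pop()->16, []
push(15) -> [15]
pop()->15, []
push(13) -> [13]
pop()->13, []
push(34) -> [34]
push(49) -> [34, 49]
peek()->49

Final stack: [34, 49]


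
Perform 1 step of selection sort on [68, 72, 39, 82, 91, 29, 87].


Initial: [68, 72, 39, 82, 91, 29, 87]
Step 1: min=29 at 5
  Swap: [29, 72, 39, 82, 91, 68, 87]

After 1 step: [29, 72, 39, 82, 91, 68, 87]


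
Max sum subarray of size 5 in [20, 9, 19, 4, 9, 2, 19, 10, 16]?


[0:5]: 61
[1:6]: 43
[2:7]: 53
[3:8]: 44
[4:9]: 56

Max: 61 at [0:5]


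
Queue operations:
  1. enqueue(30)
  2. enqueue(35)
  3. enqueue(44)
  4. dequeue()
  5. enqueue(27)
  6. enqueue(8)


enqueue(30) -> [30]
enqueue(35) -> [30, 35]
enqueue(44) -> [30, 35, 44]
dequeue()->30, [35, 44]
enqueue(27) -> [35, 44, 27]
enqueue(8) -> [35, 44, 27, 8]

Final queue: [35, 44, 27, 8]


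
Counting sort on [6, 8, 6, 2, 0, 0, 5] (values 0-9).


Input: [6, 8, 6, 2, 0, 0, 5]
Counts: [2, 0, 1, 0, 0, 1, 2, 0, 1, 0]

Sorted: [0, 0, 2, 5, 6, 6, 8]


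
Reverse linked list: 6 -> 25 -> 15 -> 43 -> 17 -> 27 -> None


Step 1: curr=6, set curr.next=prev(None) | reversed so far: 6
Step 2: curr=25, set curr.next=prev(6) | reversed so far: 25 -> 6
Step 3: curr=15, set curr.next=prev(25) | reversed so far: 15 -> 25 -> 6
Step 4: curr=43, set curr.next=prev(15) | reversed so far: 43 -> 15 -> 25 -> 6
Step 5: curr=17, set curr.next=prev(43) | reversed so far: 17 -> 43 -> 15 -> 25 -> 6
Step 6: curr=27, set curr.next=prev(17) | reversed so far: 27 -> 17 -> 43 -> 15 -> 25 -> 6

27 -> 17 -> 43 -> 15 -> 25 -> 6 -> None


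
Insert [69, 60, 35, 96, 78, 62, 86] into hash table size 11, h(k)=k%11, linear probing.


Insert 69: h=3 -> slot 3
Insert 60: h=5 -> slot 5
Insert 35: h=2 -> slot 2
Insert 96: h=8 -> slot 8
Insert 78: h=1 -> slot 1
Insert 62: h=7 -> slot 7
Insert 86: h=9 -> slot 9

Table: [None, 78, 35, 69, None, 60, None, 62, 96, 86, None]


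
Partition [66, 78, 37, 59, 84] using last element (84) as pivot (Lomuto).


Pivot: 84
  66 <= 84: advance i (no swap)
  78 <= 84: advance i (no swap)
  37 <= 84: advance i (no swap)
  59 <= 84: advance i (no swap)
Place pivot at 4: [66, 78, 37, 59, 84]

Partitioned: [66, 78, 37, 59, 84]


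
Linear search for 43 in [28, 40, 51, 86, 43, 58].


i=0: 28!=43
i=1: 40!=43
i=2: 51!=43
i=3: 86!=43
i=4: 43==43 found!

Found at 4, 5 comps


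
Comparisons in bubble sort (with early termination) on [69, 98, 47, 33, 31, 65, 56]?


Algorithm: bubble sort (with early termination)
Input: [69, 98, 47, 33, 31, 65, 56]
Sorted: [31, 33, 47, 56, 65, 69, 98]

20


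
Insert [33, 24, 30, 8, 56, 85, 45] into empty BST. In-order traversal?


Insert 33: root
Insert 24: L from 33
Insert 30: L from 33 -> R from 24
Insert 8: L from 33 -> L from 24
Insert 56: R from 33
Insert 85: R from 33 -> R from 56
Insert 45: R from 33 -> L from 56

In-order: [8, 24, 30, 33, 45, 56, 85]


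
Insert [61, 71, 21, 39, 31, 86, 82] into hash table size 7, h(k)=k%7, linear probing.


Insert 61: h=5 -> slot 5
Insert 71: h=1 -> slot 1
Insert 21: h=0 -> slot 0
Insert 39: h=4 -> slot 4
Insert 31: h=3 -> slot 3
Insert 86: h=2 -> slot 2
Insert 82: h=5, 1 probes -> slot 6

Table: [21, 71, 86, 31, 39, 61, 82]


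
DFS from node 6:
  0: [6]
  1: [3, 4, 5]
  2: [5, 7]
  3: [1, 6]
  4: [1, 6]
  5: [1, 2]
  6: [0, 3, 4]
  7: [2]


Visit 6, push [4, 3, 0]
Visit 0, push []
Visit 3, push [1]
Visit 1, push [5, 4]
Visit 4, push []
Visit 5, push [2]
Visit 2, push [7]
Visit 7, push []

DFS order: [6, 0, 3, 1, 4, 5, 2, 7]


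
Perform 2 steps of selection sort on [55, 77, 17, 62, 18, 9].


Initial: [55, 77, 17, 62, 18, 9]
Step 1: min=9 at 5
  Swap: [9, 77, 17, 62, 18, 55]
Step 2: min=17 at 2
  Swap: [9, 17, 77, 62, 18, 55]

After 2 steps: [9, 17, 77, 62, 18, 55]


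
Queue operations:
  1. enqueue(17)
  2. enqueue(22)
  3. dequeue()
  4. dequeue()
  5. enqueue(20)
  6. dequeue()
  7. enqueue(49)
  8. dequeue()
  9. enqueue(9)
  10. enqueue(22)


enqueue(17) -> [17]
enqueue(22) -> [17, 22]
dequeue()->17, [22]
dequeue()->22, []
enqueue(20) -> [20]
dequeue()->20, []
enqueue(49) -> [49]
dequeue()->49, []
enqueue(9) -> [9]
enqueue(22) -> [9, 22]

Final queue: [9, 22]


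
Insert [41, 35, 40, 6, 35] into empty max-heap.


Insert 41: [41]
Insert 35: [41, 35]
Insert 40: [41, 35, 40]
Insert 6: [41, 35, 40, 6]
Insert 35: [41, 35, 40, 6, 35]

Final heap: [41, 35, 40, 6, 35]


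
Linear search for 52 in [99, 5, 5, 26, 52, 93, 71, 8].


i=0: 99!=52
i=1: 5!=52
i=2: 5!=52
i=3: 26!=52
i=4: 52==52 found!

Found at 4, 5 comps


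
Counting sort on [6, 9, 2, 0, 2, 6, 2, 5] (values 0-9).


Input: [6, 9, 2, 0, 2, 6, 2, 5]
Counts: [1, 0, 3, 0, 0, 1, 2, 0, 0, 1]

Sorted: [0, 2, 2, 2, 5, 6, 6, 9]


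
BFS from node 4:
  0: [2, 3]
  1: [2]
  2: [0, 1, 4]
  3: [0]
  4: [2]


Visit 4, enqueue [2]
Visit 2, enqueue [0, 1]
Visit 0, enqueue [3]
Visit 1, enqueue []
Visit 3, enqueue []

BFS order: [4, 2, 0, 1, 3]


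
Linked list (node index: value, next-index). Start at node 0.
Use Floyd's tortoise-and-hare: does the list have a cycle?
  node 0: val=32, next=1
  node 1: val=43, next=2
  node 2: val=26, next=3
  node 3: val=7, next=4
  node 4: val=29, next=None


Floyd's tortoise (slow, +1) and hare (fast, +2):
  init: slow=0, fast=0
  step 1: slow=1, fast=2
  step 2: slow=2, fast=4
  step 3: fast -> None, no cycle

Cycle: no


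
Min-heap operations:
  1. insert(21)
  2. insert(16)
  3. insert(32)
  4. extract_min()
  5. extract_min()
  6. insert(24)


insert(21) -> [21]
insert(16) -> [16, 21]
insert(32) -> [16, 21, 32]
extract_min()->16, [21, 32]
extract_min()->21, [32]
insert(24) -> [24, 32]

Final heap: [24, 32]


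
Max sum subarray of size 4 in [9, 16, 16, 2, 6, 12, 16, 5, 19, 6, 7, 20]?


[0:4]: 43
[1:5]: 40
[2:6]: 36
[3:7]: 36
[4:8]: 39
[5:9]: 52
[6:10]: 46
[7:11]: 37
[8:12]: 52

Max: 52 at [5:9]


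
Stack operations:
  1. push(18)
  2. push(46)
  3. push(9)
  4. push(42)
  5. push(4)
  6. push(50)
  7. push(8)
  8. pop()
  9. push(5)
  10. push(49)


push(18) -> [18]
push(46) -> [18, 46]
push(9) -> [18, 46, 9]
push(42) -> [18, 46, 9, 42]
push(4) -> [18, 46, 9, 42, 4]
push(50) -> [18, 46, 9, 42, 4, 50]
push(8) -> [18, 46, 9, 42, 4, 50, 8]
pop()->8, [18, 46, 9, 42, 4, 50]
push(5) -> [18, 46, 9, 42, 4, 50, 5]
push(49) -> [18, 46, 9, 42, 4, 50, 5, 49]

Final stack: [18, 46, 9, 42, 4, 50, 5, 49]


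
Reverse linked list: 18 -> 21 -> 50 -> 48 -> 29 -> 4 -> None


Step 1: curr=18, set curr.next=prev(None) | reversed so far: 18
Step 2: curr=21, set curr.next=prev(18) | reversed so far: 21 -> 18
Step 3: curr=50, set curr.next=prev(21) | reversed so far: 50 -> 21 -> 18
Step 4: curr=48, set curr.next=prev(50) | reversed so far: 48 -> 50 -> 21 -> 18
Step 5: curr=29, set curr.next=prev(48) | reversed so far: 29 -> 48 -> 50 -> 21 -> 18
Step 6: curr=4, set curr.next=prev(29) | reversed so far: 4 -> 29 -> 48 -> 50 -> 21 -> 18

4 -> 29 -> 48 -> 50 -> 21 -> 18 -> None


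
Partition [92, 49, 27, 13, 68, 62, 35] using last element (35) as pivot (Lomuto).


Pivot: 35
  27 <= 35: swap -> [27, 49, 92, 13, 68, 62, 35]
  13 <= 35: swap -> [27, 13, 92, 49, 68, 62, 35]
Place pivot at 2: [27, 13, 35, 49, 68, 62, 92]

Partitioned: [27, 13, 35, 49, 68, 62, 92]


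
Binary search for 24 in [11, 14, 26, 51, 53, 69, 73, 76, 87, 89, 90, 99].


Step 1: lo=0, hi=11, mid=5, val=69
Step 2: lo=0, hi=4, mid=2, val=26
Step 3: lo=0, hi=1, mid=0, val=11
Step 4: lo=1, hi=1, mid=1, val=14

Not found


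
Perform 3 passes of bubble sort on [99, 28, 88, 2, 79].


Initial: [99, 28, 88, 2, 79]
Pass 1: [28, 88, 2, 79, 99] (4 swaps)
Pass 2: [28, 2, 79, 88, 99] (2 swaps)
Pass 3: [2, 28, 79, 88, 99] (1 swaps)

After 3 passes: [2, 28, 79, 88, 99]


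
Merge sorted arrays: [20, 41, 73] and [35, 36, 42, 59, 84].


Take 20 from A
Take 35 from B
Take 36 from B
Take 41 from A
Take 42 from B
Take 59 from B
Take 73 from A

Merged: [20, 35, 36, 41, 42, 59, 73, 84]


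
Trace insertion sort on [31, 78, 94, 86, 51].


Initial: [31, 78, 94, 86, 51]
Insert 78: [31, 78, 94, 86, 51]
Insert 94: [31, 78, 94, 86, 51]
Insert 86: [31, 78, 86, 94, 51]
Insert 51: [31, 51, 78, 86, 94]

Sorted: [31, 51, 78, 86, 94]


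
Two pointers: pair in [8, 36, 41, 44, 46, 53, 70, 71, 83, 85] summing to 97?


lo=0(8)+hi=9(85)=93
lo=1(36)+hi=9(85)=121
lo=1(36)+hi=8(83)=119
lo=1(36)+hi=7(71)=107
lo=1(36)+hi=6(70)=106
lo=1(36)+hi=5(53)=89
lo=2(41)+hi=5(53)=94
lo=3(44)+hi=5(53)=97

Yes: 44+53=97


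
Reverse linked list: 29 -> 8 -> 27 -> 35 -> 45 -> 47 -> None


Step 1: curr=29, set curr.next=prev(None) | reversed so far: 29
Step 2: curr=8, set curr.next=prev(29) | reversed so far: 8 -> 29
Step 3: curr=27, set curr.next=prev(8) | reversed so far: 27 -> 8 -> 29
Step 4: curr=35, set curr.next=prev(27) | reversed so far: 35 -> 27 -> 8 -> 29
Step 5: curr=45, set curr.next=prev(35) | reversed so far: 45 -> 35 -> 27 -> 8 -> 29
Step 6: curr=47, set curr.next=prev(45) | reversed so far: 47 -> 45 -> 35 -> 27 -> 8 -> 29

47 -> 45 -> 35 -> 27 -> 8 -> 29 -> None


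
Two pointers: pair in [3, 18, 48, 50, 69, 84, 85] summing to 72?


lo=0(3)+hi=6(85)=88
lo=0(3)+hi=5(84)=87
lo=0(3)+hi=4(69)=72

Yes: 3+69=72


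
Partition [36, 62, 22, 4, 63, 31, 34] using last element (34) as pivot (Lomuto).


Pivot: 34
  22 <= 34: swap -> [22, 62, 36, 4, 63, 31, 34]
  4 <= 34: swap -> [22, 4, 36, 62, 63, 31, 34]
  31 <= 34: swap -> [22, 4, 31, 62, 63, 36, 34]
Place pivot at 3: [22, 4, 31, 34, 63, 36, 62]

Partitioned: [22, 4, 31, 34, 63, 36, 62]


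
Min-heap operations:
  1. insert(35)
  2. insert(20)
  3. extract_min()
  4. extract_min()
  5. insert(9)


insert(35) -> [35]
insert(20) -> [20, 35]
extract_min()->20, [35]
extract_min()->35, []
insert(9) -> [9]

Final heap: [9]


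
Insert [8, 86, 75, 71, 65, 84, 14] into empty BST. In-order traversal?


Insert 8: root
Insert 86: R from 8
Insert 75: R from 8 -> L from 86
Insert 71: R from 8 -> L from 86 -> L from 75
Insert 65: R from 8 -> L from 86 -> L from 75 -> L from 71
Insert 84: R from 8 -> L from 86 -> R from 75
Insert 14: R from 8 -> L from 86 -> L from 75 -> L from 71 -> L from 65

In-order: [8, 14, 65, 71, 75, 84, 86]


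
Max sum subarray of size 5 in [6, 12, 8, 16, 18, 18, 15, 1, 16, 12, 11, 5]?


[0:5]: 60
[1:6]: 72
[2:7]: 75
[3:8]: 68
[4:9]: 68
[5:10]: 62
[6:11]: 55
[7:12]: 45

Max: 75 at [2:7]


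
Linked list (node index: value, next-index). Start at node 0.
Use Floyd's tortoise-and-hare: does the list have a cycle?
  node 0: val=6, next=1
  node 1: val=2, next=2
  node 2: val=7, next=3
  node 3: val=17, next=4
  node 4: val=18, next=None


Floyd's tortoise (slow, +1) and hare (fast, +2):
  init: slow=0, fast=0
  step 1: slow=1, fast=2
  step 2: slow=2, fast=4
  step 3: fast -> None, no cycle

Cycle: no


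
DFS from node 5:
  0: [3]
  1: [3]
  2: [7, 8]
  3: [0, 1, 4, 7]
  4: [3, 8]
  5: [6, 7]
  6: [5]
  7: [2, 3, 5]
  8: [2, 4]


Visit 5, push [7, 6]
Visit 6, push []
Visit 7, push [3, 2]
Visit 2, push [8]
Visit 8, push [4]
Visit 4, push [3]
Visit 3, push [1, 0]
Visit 0, push []
Visit 1, push []

DFS order: [5, 6, 7, 2, 8, 4, 3, 0, 1]


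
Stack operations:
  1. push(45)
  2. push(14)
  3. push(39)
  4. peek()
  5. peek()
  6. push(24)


push(45) -> [45]
push(14) -> [45, 14]
push(39) -> [45, 14, 39]
peek()->39
peek()->39
push(24) -> [45, 14, 39, 24]

Final stack: [45, 14, 39, 24]


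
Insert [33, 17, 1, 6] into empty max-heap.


Insert 33: [33]
Insert 17: [33, 17]
Insert 1: [33, 17, 1]
Insert 6: [33, 17, 1, 6]

Final heap: [33, 17, 1, 6]


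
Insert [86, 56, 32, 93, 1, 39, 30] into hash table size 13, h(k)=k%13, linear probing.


Insert 86: h=8 -> slot 8
Insert 56: h=4 -> slot 4
Insert 32: h=6 -> slot 6
Insert 93: h=2 -> slot 2
Insert 1: h=1 -> slot 1
Insert 39: h=0 -> slot 0
Insert 30: h=4, 1 probes -> slot 5

Table: [39, 1, 93, None, 56, 30, 32, None, 86, None, None, None, None]


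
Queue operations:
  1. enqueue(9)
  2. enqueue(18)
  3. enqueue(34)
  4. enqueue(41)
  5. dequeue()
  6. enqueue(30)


enqueue(9) -> [9]
enqueue(18) -> [9, 18]
enqueue(34) -> [9, 18, 34]
enqueue(41) -> [9, 18, 34, 41]
dequeue()->9, [18, 34, 41]
enqueue(30) -> [18, 34, 41, 30]

Final queue: [18, 34, 41, 30]


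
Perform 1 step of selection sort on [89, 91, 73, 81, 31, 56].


Initial: [89, 91, 73, 81, 31, 56]
Step 1: min=31 at 4
  Swap: [31, 91, 73, 81, 89, 56]

After 1 step: [31, 91, 73, 81, 89, 56]


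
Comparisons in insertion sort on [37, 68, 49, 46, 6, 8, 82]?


Algorithm: insertion sort
Input: [37, 68, 49, 46, 6, 8, 82]
Sorted: [6, 8, 37, 46, 49, 68, 82]

16


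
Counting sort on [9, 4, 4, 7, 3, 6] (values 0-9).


Input: [9, 4, 4, 7, 3, 6]
Counts: [0, 0, 0, 1, 2, 0, 1, 1, 0, 1]

Sorted: [3, 4, 4, 6, 7, 9]


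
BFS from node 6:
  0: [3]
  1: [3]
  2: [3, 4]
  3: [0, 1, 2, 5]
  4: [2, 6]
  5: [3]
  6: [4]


Visit 6, enqueue [4]
Visit 4, enqueue [2]
Visit 2, enqueue [3]
Visit 3, enqueue [0, 1, 5]
Visit 0, enqueue []
Visit 1, enqueue []
Visit 5, enqueue []

BFS order: [6, 4, 2, 3, 0, 1, 5]


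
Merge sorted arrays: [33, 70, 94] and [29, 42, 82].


Take 29 from B
Take 33 from A
Take 42 from B
Take 70 from A
Take 82 from B

Merged: [29, 33, 42, 70, 82, 94]


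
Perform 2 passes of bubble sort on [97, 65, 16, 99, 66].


Initial: [97, 65, 16, 99, 66]
Pass 1: [65, 16, 97, 66, 99] (3 swaps)
Pass 2: [16, 65, 66, 97, 99] (2 swaps)

After 2 passes: [16, 65, 66, 97, 99]


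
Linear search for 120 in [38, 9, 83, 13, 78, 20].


i=0: 38!=120
i=1: 9!=120
i=2: 83!=120
i=3: 13!=120
i=4: 78!=120
i=5: 20!=120

Not found, 6 comps


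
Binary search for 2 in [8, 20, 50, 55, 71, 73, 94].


Step 1: lo=0, hi=6, mid=3, val=55
Step 2: lo=0, hi=2, mid=1, val=20
Step 3: lo=0, hi=0, mid=0, val=8

Not found


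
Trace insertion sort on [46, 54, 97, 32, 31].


Initial: [46, 54, 97, 32, 31]
Insert 54: [46, 54, 97, 32, 31]
Insert 97: [46, 54, 97, 32, 31]
Insert 32: [32, 46, 54, 97, 31]
Insert 31: [31, 32, 46, 54, 97]

Sorted: [31, 32, 46, 54, 97]


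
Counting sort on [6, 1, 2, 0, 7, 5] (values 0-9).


Input: [6, 1, 2, 0, 7, 5]
Counts: [1, 1, 1, 0, 0, 1, 1, 1, 0, 0]

Sorted: [0, 1, 2, 5, 6, 7]


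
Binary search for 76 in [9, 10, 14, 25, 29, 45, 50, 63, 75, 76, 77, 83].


Step 1: lo=0, hi=11, mid=5, val=45
Step 2: lo=6, hi=11, mid=8, val=75
Step 3: lo=9, hi=11, mid=10, val=77
Step 4: lo=9, hi=9, mid=9, val=76

Found at index 9


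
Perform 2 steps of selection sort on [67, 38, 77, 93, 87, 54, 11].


Initial: [67, 38, 77, 93, 87, 54, 11]
Step 1: min=11 at 6
  Swap: [11, 38, 77, 93, 87, 54, 67]
Step 2: min=38 at 1
  Swap: [11, 38, 77, 93, 87, 54, 67]

After 2 steps: [11, 38, 77, 93, 87, 54, 67]


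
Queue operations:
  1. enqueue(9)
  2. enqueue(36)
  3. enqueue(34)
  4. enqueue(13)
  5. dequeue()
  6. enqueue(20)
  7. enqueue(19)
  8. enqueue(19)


enqueue(9) -> [9]
enqueue(36) -> [9, 36]
enqueue(34) -> [9, 36, 34]
enqueue(13) -> [9, 36, 34, 13]
dequeue()->9, [36, 34, 13]
enqueue(20) -> [36, 34, 13, 20]
enqueue(19) -> [36, 34, 13, 20, 19]
enqueue(19) -> [36, 34, 13, 20, 19, 19]

Final queue: [36, 34, 13, 20, 19, 19]


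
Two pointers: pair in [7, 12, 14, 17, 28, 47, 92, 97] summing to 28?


lo=0(7)+hi=7(97)=104
lo=0(7)+hi=6(92)=99
lo=0(7)+hi=5(47)=54
lo=0(7)+hi=4(28)=35
lo=0(7)+hi=3(17)=24
lo=1(12)+hi=3(17)=29
lo=1(12)+hi=2(14)=26

No pair found


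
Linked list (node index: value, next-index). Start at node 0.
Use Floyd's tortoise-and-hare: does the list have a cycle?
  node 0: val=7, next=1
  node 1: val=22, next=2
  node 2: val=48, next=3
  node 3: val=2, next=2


Floyd's tortoise (slow, +1) and hare (fast, +2):
  init: slow=0, fast=0
  step 1: slow=1, fast=2
  step 2: slow=2, fast=2
  slow == fast at node 2: cycle detected

Cycle: yes


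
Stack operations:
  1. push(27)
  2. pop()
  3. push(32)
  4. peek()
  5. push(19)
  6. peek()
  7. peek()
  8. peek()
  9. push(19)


push(27) -> [27]
pop()->27, []
push(32) -> [32]
peek()->32
push(19) -> [32, 19]
peek()->19
peek()->19
peek()->19
push(19) -> [32, 19, 19]

Final stack: [32, 19, 19]


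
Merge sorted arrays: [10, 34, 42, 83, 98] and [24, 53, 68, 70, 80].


Take 10 from A
Take 24 from B
Take 34 from A
Take 42 from A
Take 53 from B
Take 68 from B
Take 70 from B
Take 80 from B

Merged: [10, 24, 34, 42, 53, 68, 70, 80, 83, 98]


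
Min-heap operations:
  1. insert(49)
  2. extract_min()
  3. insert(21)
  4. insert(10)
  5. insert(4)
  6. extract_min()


insert(49) -> [49]
extract_min()->49, []
insert(21) -> [21]
insert(10) -> [10, 21]
insert(4) -> [4, 21, 10]
extract_min()->4, [10, 21]

Final heap: [10, 21]


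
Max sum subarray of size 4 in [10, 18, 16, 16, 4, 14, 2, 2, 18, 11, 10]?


[0:4]: 60
[1:5]: 54
[2:6]: 50
[3:7]: 36
[4:8]: 22
[5:9]: 36
[6:10]: 33
[7:11]: 41

Max: 60 at [0:4]


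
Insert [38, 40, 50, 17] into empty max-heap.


Insert 38: [38]
Insert 40: [40, 38]
Insert 50: [50, 38, 40]
Insert 17: [50, 38, 40, 17]

Final heap: [50, 38, 40, 17]


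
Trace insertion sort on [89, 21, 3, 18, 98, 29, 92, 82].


Initial: [89, 21, 3, 18, 98, 29, 92, 82]
Insert 21: [21, 89, 3, 18, 98, 29, 92, 82]
Insert 3: [3, 21, 89, 18, 98, 29, 92, 82]
Insert 18: [3, 18, 21, 89, 98, 29, 92, 82]
Insert 98: [3, 18, 21, 89, 98, 29, 92, 82]
Insert 29: [3, 18, 21, 29, 89, 98, 92, 82]
Insert 92: [3, 18, 21, 29, 89, 92, 98, 82]
Insert 82: [3, 18, 21, 29, 82, 89, 92, 98]

Sorted: [3, 18, 21, 29, 82, 89, 92, 98]


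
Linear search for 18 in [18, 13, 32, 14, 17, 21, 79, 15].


i=0: 18==18 found!

Found at 0, 1 comps


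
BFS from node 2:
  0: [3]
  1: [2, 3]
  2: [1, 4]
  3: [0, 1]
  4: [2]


Visit 2, enqueue [1, 4]
Visit 1, enqueue [3]
Visit 4, enqueue []
Visit 3, enqueue [0]
Visit 0, enqueue []

BFS order: [2, 1, 4, 3, 0]


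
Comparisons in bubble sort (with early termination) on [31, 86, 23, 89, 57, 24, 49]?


Algorithm: bubble sort (with early termination)
Input: [31, 86, 23, 89, 57, 24, 49]
Sorted: [23, 24, 31, 49, 57, 86, 89]

20


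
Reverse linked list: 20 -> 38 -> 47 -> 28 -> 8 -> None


Step 1: curr=20, set curr.next=prev(None) | reversed so far: 20
Step 2: curr=38, set curr.next=prev(20) | reversed so far: 38 -> 20
Step 3: curr=47, set curr.next=prev(38) | reversed so far: 47 -> 38 -> 20
Step 4: curr=28, set curr.next=prev(47) | reversed so far: 28 -> 47 -> 38 -> 20
Step 5: curr=8, set curr.next=prev(28) | reversed so far: 8 -> 28 -> 47 -> 38 -> 20

8 -> 28 -> 47 -> 38 -> 20 -> None


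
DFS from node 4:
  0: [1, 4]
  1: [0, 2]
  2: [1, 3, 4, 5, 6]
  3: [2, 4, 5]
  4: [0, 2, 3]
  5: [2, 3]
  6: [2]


Visit 4, push [3, 2, 0]
Visit 0, push [1]
Visit 1, push [2]
Visit 2, push [6, 5, 3]
Visit 3, push [5]
Visit 5, push []
Visit 6, push []

DFS order: [4, 0, 1, 2, 3, 5, 6]


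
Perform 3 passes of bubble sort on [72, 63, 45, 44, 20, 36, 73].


Initial: [72, 63, 45, 44, 20, 36, 73]
Pass 1: [63, 45, 44, 20, 36, 72, 73] (5 swaps)
Pass 2: [45, 44, 20, 36, 63, 72, 73] (4 swaps)
Pass 3: [44, 20, 36, 45, 63, 72, 73] (3 swaps)

After 3 passes: [44, 20, 36, 45, 63, 72, 73]


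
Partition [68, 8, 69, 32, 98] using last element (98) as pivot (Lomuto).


Pivot: 98
  68 <= 98: advance i (no swap)
  8 <= 98: advance i (no swap)
  69 <= 98: advance i (no swap)
  32 <= 98: advance i (no swap)
Place pivot at 4: [68, 8, 69, 32, 98]

Partitioned: [68, 8, 69, 32, 98]


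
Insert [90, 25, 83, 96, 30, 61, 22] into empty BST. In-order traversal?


Insert 90: root
Insert 25: L from 90
Insert 83: L from 90 -> R from 25
Insert 96: R from 90
Insert 30: L from 90 -> R from 25 -> L from 83
Insert 61: L from 90 -> R from 25 -> L from 83 -> R from 30
Insert 22: L from 90 -> L from 25

In-order: [22, 25, 30, 61, 83, 90, 96]


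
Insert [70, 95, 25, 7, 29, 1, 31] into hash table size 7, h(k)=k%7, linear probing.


Insert 70: h=0 -> slot 0
Insert 95: h=4 -> slot 4
Insert 25: h=4, 1 probes -> slot 5
Insert 7: h=0, 1 probes -> slot 1
Insert 29: h=1, 1 probes -> slot 2
Insert 1: h=1, 2 probes -> slot 3
Insert 31: h=3, 3 probes -> slot 6

Table: [70, 7, 29, 1, 95, 25, 31]


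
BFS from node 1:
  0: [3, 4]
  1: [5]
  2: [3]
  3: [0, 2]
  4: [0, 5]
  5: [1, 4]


Visit 1, enqueue [5]
Visit 5, enqueue [4]
Visit 4, enqueue [0]
Visit 0, enqueue [3]
Visit 3, enqueue [2]
Visit 2, enqueue []

BFS order: [1, 5, 4, 0, 3, 2]


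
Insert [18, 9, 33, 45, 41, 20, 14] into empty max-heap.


Insert 18: [18]
Insert 9: [18, 9]
Insert 33: [33, 9, 18]
Insert 45: [45, 33, 18, 9]
Insert 41: [45, 41, 18, 9, 33]
Insert 20: [45, 41, 20, 9, 33, 18]
Insert 14: [45, 41, 20, 9, 33, 18, 14]

Final heap: [45, 41, 20, 9, 33, 18, 14]


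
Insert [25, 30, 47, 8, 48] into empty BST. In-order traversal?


Insert 25: root
Insert 30: R from 25
Insert 47: R from 25 -> R from 30
Insert 8: L from 25
Insert 48: R from 25 -> R from 30 -> R from 47

In-order: [8, 25, 30, 47, 48]


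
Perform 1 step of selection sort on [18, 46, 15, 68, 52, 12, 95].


Initial: [18, 46, 15, 68, 52, 12, 95]
Step 1: min=12 at 5
  Swap: [12, 46, 15, 68, 52, 18, 95]

After 1 step: [12, 46, 15, 68, 52, 18, 95]


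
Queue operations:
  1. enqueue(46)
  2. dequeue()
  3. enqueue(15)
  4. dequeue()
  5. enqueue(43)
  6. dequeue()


enqueue(46) -> [46]
dequeue()->46, []
enqueue(15) -> [15]
dequeue()->15, []
enqueue(43) -> [43]
dequeue()->43, []

Final queue: []


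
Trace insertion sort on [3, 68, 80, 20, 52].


Initial: [3, 68, 80, 20, 52]
Insert 68: [3, 68, 80, 20, 52]
Insert 80: [3, 68, 80, 20, 52]
Insert 20: [3, 20, 68, 80, 52]
Insert 52: [3, 20, 52, 68, 80]

Sorted: [3, 20, 52, 68, 80]


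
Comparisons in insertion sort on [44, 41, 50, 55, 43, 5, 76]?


Algorithm: insertion sort
Input: [44, 41, 50, 55, 43, 5, 76]
Sorted: [5, 41, 43, 44, 50, 55, 76]

13


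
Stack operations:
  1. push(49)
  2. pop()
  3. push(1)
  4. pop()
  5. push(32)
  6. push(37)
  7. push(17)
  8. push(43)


push(49) -> [49]
pop()->49, []
push(1) -> [1]
pop()->1, []
push(32) -> [32]
push(37) -> [32, 37]
push(17) -> [32, 37, 17]
push(43) -> [32, 37, 17, 43]

Final stack: [32, 37, 17, 43]


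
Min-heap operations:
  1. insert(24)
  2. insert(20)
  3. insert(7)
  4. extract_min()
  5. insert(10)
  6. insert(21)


insert(24) -> [24]
insert(20) -> [20, 24]
insert(7) -> [7, 24, 20]
extract_min()->7, [20, 24]
insert(10) -> [10, 24, 20]
insert(21) -> [10, 21, 20, 24]

Final heap: [10, 21, 20, 24]


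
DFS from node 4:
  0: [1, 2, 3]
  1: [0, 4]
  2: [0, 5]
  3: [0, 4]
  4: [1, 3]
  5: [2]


Visit 4, push [3, 1]
Visit 1, push [0]
Visit 0, push [3, 2]
Visit 2, push [5]
Visit 5, push []
Visit 3, push []

DFS order: [4, 1, 0, 2, 5, 3]


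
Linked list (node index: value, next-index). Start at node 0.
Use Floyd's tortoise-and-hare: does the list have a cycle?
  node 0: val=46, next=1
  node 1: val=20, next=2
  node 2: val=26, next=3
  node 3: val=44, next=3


Floyd's tortoise (slow, +1) and hare (fast, +2):
  init: slow=0, fast=0
  step 1: slow=1, fast=2
  step 2: slow=2, fast=3
  step 3: slow=3, fast=3
  slow == fast at node 3: cycle detected

Cycle: yes


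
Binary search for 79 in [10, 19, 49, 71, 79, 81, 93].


Step 1: lo=0, hi=6, mid=3, val=71
Step 2: lo=4, hi=6, mid=5, val=81
Step 3: lo=4, hi=4, mid=4, val=79

Found at index 4


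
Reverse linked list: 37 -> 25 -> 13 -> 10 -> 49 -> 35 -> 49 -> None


Step 1: curr=37, set curr.next=prev(None) | reversed so far: 37
Step 2: curr=25, set curr.next=prev(37) | reversed so far: 25 -> 37
Step 3: curr=13, set curr.next=prev(25) | reversed so far: 13 -> 25 -> 37
Step 4: curr=10, set curr.next=prev(13) | reversed so far: 10 -> 13 -> 25 -> 37
Step 5: curr=49, set curr.next=prev(10) | reversed so far: 49 -> 10 -> 13 -> 25 -> 37
Step 6: curr=35, set curr.next=prev(49) | reversed so far: 35 -> 49 -> 10 -> 13 -> 25 -> 37
Step 7: curr=49, set curr.next=prev(35) | reversed so far: 49 -> 35 -> 49 -> 10 -> 13 -> 25 -> 37

49 -> 35 -> 49 -> 10 -> 13 -> 25 -> 37 -> None


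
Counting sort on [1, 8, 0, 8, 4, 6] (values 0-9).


Input: [1, 8, 0, 8, 4, 6]
Counts: [1, 1, 0, 0, 1, 0, 1, 0, 2, 0]

Sorted: [0, 1, 4, 6, 8, 8]


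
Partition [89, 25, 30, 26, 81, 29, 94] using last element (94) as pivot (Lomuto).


Pivot: 94
  89 <= 94: advance i (no swap)
  25 <= 94: advance i (no swap)
  30 <= 94: advance i (no swap)
  26 <= 94: advance i (no swap)
  81 <= 94: advance i (no swap)
  29 <= 94: advance i (no swap)
Place pivot at 6: [89, 25, 30, 26, 81, 29, 94]

Partitioned: [89, 25, 30, 26, 81, 29, 94]


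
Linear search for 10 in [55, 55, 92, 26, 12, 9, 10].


i=0: 55!=10
i=1: 55!=10
i=2: 92!=10
i=3: 26!=10
i=4: 12!=10
i=5: 9!=10
i=6: 10==10 found!

Found at 6, 7 comps


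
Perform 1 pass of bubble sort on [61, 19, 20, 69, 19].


Initial: [61, 19, 20, 69, 19]
Pass 1: [19, 20, 61, 19, 69] (3 swaps)

After 1 pass: [19, 20, 61, 19, 69]


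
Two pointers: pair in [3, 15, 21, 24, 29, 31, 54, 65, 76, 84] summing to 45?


lo=0(3)+hi=9(84)=87
lo=0(3)+hi=8(76)=79
lo=0(3)+hi=7(65)=68
lo=0(3)+hi=6(54)=57
lo=0(3)+hi=5(31)=34
lo=1(15)+hi=5(31)=46
lo=1(15)+hi=4(29)=44
lo=2(21)+hi=4(29)=50
lo=2(21)+hi=3(24)=45

Yes: 21+24=45


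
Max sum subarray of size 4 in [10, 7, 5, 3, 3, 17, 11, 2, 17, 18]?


[0:4]: 25
[1:5]: 18
[2:6]: 28
[3:7]: 34
[4:8]: 33
[5:9]: 47
[6:10]: 48

Max: 48 at [6:10]


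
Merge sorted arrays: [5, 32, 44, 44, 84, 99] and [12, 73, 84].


Take 5 from A
Take 12 from B
Take 32 from A
Take 44 from A
Take 44 from A
Take 73 from B
Take 84 from A
Take 84 from B

Merged: [5, 12, 32, 44, 44, 73, 84, 84, 99]


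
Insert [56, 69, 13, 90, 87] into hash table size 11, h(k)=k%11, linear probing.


Insert 56: h=1 -> slot 1
Insert 69: h=3 -> slot 3
Insert 13: h=2 -> slot 2
Insert 90: h=2, 2 probes -> slot 4
Insert 87: h=10 -> slot 10

Table: [None, 56, 13, 69, 90, None, None, None, None, None, 87]


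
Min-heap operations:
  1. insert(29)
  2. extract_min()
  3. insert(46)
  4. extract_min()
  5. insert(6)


insert(29) -> [29]
extract_min()->29, []
insert(46) -> [46]
extract_min()->46, []
insert(6) -> [6]

Final heap: [6]


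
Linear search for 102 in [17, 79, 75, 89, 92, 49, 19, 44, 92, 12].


i=0: 17!=102
i=1: 79!=102
i=2: 75!=102
i=3: 89!=102
i=4: 92!=102
i=5: 49!=102
i=6: 19!=102
i=7: 44!=102
i=8: 92!=102
i=9: 12!=102

Not found, 10 comps


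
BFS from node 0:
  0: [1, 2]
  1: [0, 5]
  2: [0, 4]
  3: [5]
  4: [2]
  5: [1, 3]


Visit 0, enqueue [1, 2]
Visit 1, enqueue [5]
Visit 2, enqueue [4]
Visit 5, enqueue [3]
Visit 4, enqueue []
Visit 3, enqueue []

BFS order: [0, 1, 2, 5, 4, 3]


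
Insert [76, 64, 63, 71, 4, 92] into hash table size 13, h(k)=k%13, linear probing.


Insert 76: h=11 -> slot 11
Insert 64: h=12 -> slot 12
Insert 63: h=11, 2 probes -> slot 0
Insert 71: h=6 -> slot 6
Insert 4: h=4 -> slot 4
Insert 92: h=1 -> slot 1

Table: [63, 92, None, None, 4, None, 71, None, None, None, None, 76, 64]


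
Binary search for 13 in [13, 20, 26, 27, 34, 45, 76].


Step 1: lo=0, hi=6, mid=3, val=27
Step 2: lo=0, hi=2, mid=1, val=20
Step 3: lo=0, hi=0, mid=0, val=13

Found at index 0


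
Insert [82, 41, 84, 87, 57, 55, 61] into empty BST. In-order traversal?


Insert 82: root
Insert 41: L from 82
Insert 84: R from 82
Insert 87: R from 82 -> R from 84
Insert 57: L from 82 -> R from 41
Insert 55: L from 82 -> R from 41 -> L from 57
Insert 61: L from 82 -> R from 41 -> R from 57

In-order: [41, 55, 57, 61, 82, 84, 87]


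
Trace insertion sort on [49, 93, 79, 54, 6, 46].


Initial: [49, 93, 79, 54, 6, 46]
Insert 93: [49, 93, 79, 54, 6, 46]
Insert 79: [49, 79, 93, 54, 6, 46]
Insert 54: [49, 54, 79, 93, 6, 46]
Insert 6: [6, 49, 54, 79, 93, 46]
Insert 46: [6, 46, 49, 54, 79, 93]

Sorted: [6, 46, 49, 54, 79, 93]


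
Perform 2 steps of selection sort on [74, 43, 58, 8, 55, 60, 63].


Initial: [74, 43, 58, 8, 55, 60, 63]
Step 1: min=8 at 3
  Swap: [8, 43, 58, 74, 55, 60, 63]
Step 2: min=43 at 1
  Swap: [8, 43, 58, 74, 55, 60, 63]

After 2 steps: [8, 43, 58, 74, 55, 60, 63]


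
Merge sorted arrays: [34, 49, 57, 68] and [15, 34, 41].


Take 15 from B
Take 34 from A
Take 34 from B
Take 41 from B

Merged: [15, 34, 34, 41, 49, 57, 68]


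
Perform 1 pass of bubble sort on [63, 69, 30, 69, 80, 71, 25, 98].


Initial: [63, 69, 30, 69, 80, 71, 25, 98]
Pass 1: [63, 30, 69, 69, 71, 25, 80, 98] (3 swaps)

After 1 pass: [63, 30, 69, 69, 71, 25, 80, 98]


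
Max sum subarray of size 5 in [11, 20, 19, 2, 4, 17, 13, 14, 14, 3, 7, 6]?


[0:5]: 56
[1:6]: 62
[2:7]: 55
[3:8]: 50
[4:9]: 62
[5:10]: 61
[6:11]: 51
[7:12]: 44

Max: 62 at [1:6]


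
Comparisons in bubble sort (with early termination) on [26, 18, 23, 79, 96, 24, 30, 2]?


Algorithm: bubble sort (with early termination)
Input: [26, 18, 23, 79, 96, 24, 30, 2]
Sorted: [2, 18, 23, 24, 26, 30, 79, 96]

28


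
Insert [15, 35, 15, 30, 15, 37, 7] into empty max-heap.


Insert 15: [15]
Insert 35: [35, 15]
Insert 15: [35, 15, 15]
Insert 30: [35, 30, 15, 15]
Insert 15: [35, 30, 15, 15, 15]
Insert 37: [37, 30, 35, 15, 15, 15]
Insert 7: [37, 30, 35, 15, 15, 15, 7]

Final heap: [37, 30, 35, 15, 15, 15, 7]


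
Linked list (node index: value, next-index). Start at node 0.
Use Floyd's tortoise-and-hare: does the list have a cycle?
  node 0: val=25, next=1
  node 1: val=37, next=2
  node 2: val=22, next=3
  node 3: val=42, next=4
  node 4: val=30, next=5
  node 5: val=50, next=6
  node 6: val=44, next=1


Floyd's tortoise (slow, +1) and hare (fast, +2):
  init: slow=0, fast=0
  step 1: slow=1, fast=2
  step 2: slow=2, fast=4
  step 3: slow=3, fast=6
  step 4: slow=4, fast=2
  step 5: slow=5, fast=4
  step 6: slow=6, fast=6
  slow == fast at node 6: cycle detected

Cycle: yes


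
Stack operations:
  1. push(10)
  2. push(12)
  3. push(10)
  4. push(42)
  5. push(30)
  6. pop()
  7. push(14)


push(10) -> [10]
push(12) -> [10, 12]
push(10) -> [10, 12, 10]
push(42) -> [10, 12, 10, 42]
push(30) -> [10, 12, 10, 42, 30]
pop()->30, [10, 12, 10, 42]
push(14) -> [10, 12, 10, 42, 14]

Final stack: [10, 12, 10, 42, 14]


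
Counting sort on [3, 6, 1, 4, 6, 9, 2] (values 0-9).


Input: [3, 6, 1, 4, 6, 9, 2]
Counts: [0, 1, 1, 1, 1, 0, 2, 0, 0, 1]

Sorted: [1, 2, 3, 4, 6, 6, 9]


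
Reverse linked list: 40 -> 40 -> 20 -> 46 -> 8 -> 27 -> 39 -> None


Step 1: curr=40, set curr.next=prev(None) | reversed so far: 40
Step 2: curr=40, set curr.next=prev(40) | reversed so far: 40 -> 40
Step 3: curr=20, set curr.next=prev(40) | reversed so far: 20 -> 40 -> 40
Step 4: curr=46, set curr.next=prev(20) | reversed so far: 46 -> 20 -> 40 -> 40
Step 5: curr=8, set curr.next=prev(46) | reversed so far: 8 -> 46 -> 20 -> 40 -> 40
Step 6: curr=27, set curr.next=prev(8) | reversed so far: 27 -> 8 -> 46 -> 20 -> 40 -> 40
Step 7: curr=39, set curr.next=prev(27) | reversed so far: 39 -> 27 -> 8 -> 46 -> 20 -> 40 -> 40

39 -> 27 -> 8 -> 46 -> 20 -> 40 -> 40 -> None


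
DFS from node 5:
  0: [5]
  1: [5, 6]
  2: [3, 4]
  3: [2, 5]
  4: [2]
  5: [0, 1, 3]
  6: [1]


Visit 5, push [3, 1, 0]
Visit 0, push []
Visit 1, push [6]
Visit 6, push []
Visit 3, push [2]
Visit 2, push [4]
Visit 4, push []

DFS order: [5, 0, 1, 6, 3, 2, 4]


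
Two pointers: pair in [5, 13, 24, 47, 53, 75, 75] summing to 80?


lo=0(5)+hi=6(75)=80

Yes: 5+75=80


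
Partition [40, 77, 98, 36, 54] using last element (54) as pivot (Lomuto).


Pivot: 54
  40 <= 54: advance i (no swap)
  36 <= 54: swap -> [40, 36, 98, 77, 54]
Place pivot at 2: [40, 36, 54, 77, 98]

Partitioned: [40, 36, 54, 77, 98]


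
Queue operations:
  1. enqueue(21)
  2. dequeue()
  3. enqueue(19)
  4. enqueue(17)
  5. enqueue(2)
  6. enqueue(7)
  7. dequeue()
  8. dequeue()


enqueue(21) -> [21]
dequeue()->21, []
enqueue(19) -> [19]
enqueue(17) -> [19, 17]
enqueue(2) -> [19, 17, 2]
enqueue(7) -> [19, 17, 2, 7]
dequeue()->19, [17, 2, 7]
dequeue()->17, [2, 7]

Final queue: [2, 7]


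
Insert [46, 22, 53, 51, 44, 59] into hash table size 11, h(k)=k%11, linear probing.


Insert 46: h=2 -> slot 2
Insert 22: h=0 -> slot 0
Insert 53: h=9 -> slot 9
Insert 51: h=7 -> slot 7
Insert 44: h=0, 1 probes -> slot 1
Insert 59: h=4 -> slot 4

Table: [22, 44, 46, None, 59, None, None, 51, None, 53, None]


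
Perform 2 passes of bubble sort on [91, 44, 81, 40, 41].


Initial: [91, 44, 81, 40, 41]
Pass 1: [44, 81, 40, 41, 91] (4 swaps)
Pass 2: [44, 40, 41, 81, 91] (2 swaps)

After 2 passes: [44, 40, 41, 81, 91]


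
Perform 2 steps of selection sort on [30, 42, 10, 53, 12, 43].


Initial: [30, 42, 10, 53, 12, 43]
Step 1: min=10 at 2
  Swap: [10, 42, 30, 53, 12, 43]
Step 2: min=12 at 4
  Swap: [10, 12, 30, 53, 42, 43]

After 2 steps: [10, 12, 30, 53, 42, 43]


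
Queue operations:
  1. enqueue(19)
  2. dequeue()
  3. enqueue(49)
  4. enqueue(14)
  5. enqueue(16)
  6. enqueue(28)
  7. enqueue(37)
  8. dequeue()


enqueue(19) -> [19]
dequeue()->19, []
enqueue(49) -> [49]
enqueue(14) -> [49, 14]
enqueue(16) -> [49, 14, 16]
enqueue(28) -> [49, 14, 16, 28]
enqueue(37) -> [49, 14, 16, 28, 37]
dequeue()->49, [14, 16, 28, 37]

Final queue: [14, 16, 28, 37]


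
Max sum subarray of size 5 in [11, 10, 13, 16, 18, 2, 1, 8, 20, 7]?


[0:5]: 68
[1:6]: 59
[2:7]: 50
[3:8]: 45
[4:9]: 49
[5:10]: 38

Max: 68 at [0:5]


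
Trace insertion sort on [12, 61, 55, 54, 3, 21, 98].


Initial: [12, 61, 55, 54, 3, 21, 98]
Insert 61: [12, 61, 55, 54, 3, 21, 98]
Insert 55: [12, 55, 61, 54, 3, 21, 98]
Insert 54: [12, 54, 55, 61, 3, 21, 98]
Insert 3: [3, 12, 54, 55, 61, 21, 98]
Insert 21: [3, 12, 21, 54, 55, 61, 98]
Insert 98: [3, 12, 21, 54, 55, 61, 98]

Sorted: [3, 12, 21, 54, 55, 61, 98]


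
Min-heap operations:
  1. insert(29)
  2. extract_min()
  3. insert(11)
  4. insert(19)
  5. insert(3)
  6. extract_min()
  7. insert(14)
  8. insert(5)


insert(29) -> [29]
extract_min()->29, []
insert(11) -> [11]
insert(19) -> [11, 19]
insert(3) -> [3, 19, 11]
extract_min()->3, [11, 19]
insert(14) -> [11, 19, 14]
insert(5) -> [5, 11, 14, 19]

Final heap: [5, 11, 14, 19]


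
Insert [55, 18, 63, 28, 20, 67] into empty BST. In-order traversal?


Insert 55: root
Insert 18: L from 55
Insert 63: R from 55
Insert 28: L from 55 -> R from 18
Insert 20: L from 55 -> R from 18 -> L from 28
Insert 67: R from 55 -> R from 63

In-order: [18, 20, 28, 55, 63, 67]


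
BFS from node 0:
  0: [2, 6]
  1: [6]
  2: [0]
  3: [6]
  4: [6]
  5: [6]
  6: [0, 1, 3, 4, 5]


Visit 0, enqueue [2, 6]
Visit 2, enqueue []
Visit 6, enqueue [1, 3, 4, 5]
Visit 1, enqueue []
Visit 3, enqueue []
Visit 4, enqueue []
Visit 5, enqueue []

BFS order: [0, 2, 6, 1, 3, 4, 5]


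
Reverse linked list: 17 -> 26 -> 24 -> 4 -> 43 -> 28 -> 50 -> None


Step 1: curr=17, set curr.next=prev(None) | reversed so far: 17
Step 2: curr=26, set curr.next=prev(17) | reversed so far: 26 -> 17
Step 3: curr=24, set curr.next=prev(26) | reversed so far: 24 -> 26 -> 17
Step 4: curr=4, set curr.next=prev(24) | reversed so far: 4 -> 24 -> 26 -> 17
Step 5: curr=43, set curr.next=prev(4) | reversed so far: 43 -> 4 -> 24 -> 26 -> 17
Step 6: curr=28, set curr.next=prev(43) | reversed so far: 28 -> 43 -> 4 -> 24 -> 26 -> 17
Step 7: curr=50, set curr.next=prev(28) | reversed so far: 50 -> 28 -> 43 -> 4 -> 24 -> 26 -> 17

50 -> 28 -> 43 -> 4 -> 24 -> 26 -> 17 -> None


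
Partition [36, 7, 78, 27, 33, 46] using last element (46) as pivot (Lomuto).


Pivot: 46
  36 <= 46: advance i (no swap)
  7 <= 46: advance i (no swap)
  27 <= 46: swap -> [36, 7, 27, 78, 33, 46]
  33 <= 46: swap -> [36, 7, 27, 33, 78, 46]
Place pivot at 4: [36, 7, 27, 33, 46, 78]

Partitioned: [36, 7, 27, 33, 46, 78]


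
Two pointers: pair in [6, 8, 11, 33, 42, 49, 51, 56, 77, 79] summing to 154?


lo=0(6)+hi=9(79)=85
lo=1(8)+hi=9(79)=87
lo=2(11)+hi=9(79)=90
lo=3(33)+hi=9(79)=112
lo=4(42)+hi=9(79)=121
lo=5(49)+hi=9(79)=128
lo=6(51)+hi=9(79)=130
lo=7(56)+hi=9(79)=135
lo=8(77)+hi=9(79)=156

No pair found


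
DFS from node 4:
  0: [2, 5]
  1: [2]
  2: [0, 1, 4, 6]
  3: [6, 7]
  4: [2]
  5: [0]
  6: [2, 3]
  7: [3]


Visit 4, push [2]
Visit 2, push [6, 1, 0]
Visit 0, push [5]
Visit 5, push []
Visit 1, push []
Visit 6, push [3]
Visit 3, push [7]
Visit 7, push []

DFS order: [4, 2, 0, 5, 1, 6, 3, 7]


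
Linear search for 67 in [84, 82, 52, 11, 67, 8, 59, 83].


i=0: 84!=67
i=1: 82!=67
i=2: 52!=67
i=3: 11!=67
i=4: 67==67 found!

Found at 4, 5 comps


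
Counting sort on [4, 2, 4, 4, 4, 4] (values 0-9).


Input: [4, 2, 4, 4, 4, 4]
Counts: [0, 0, 1, 0, 5, 0, 0, 0, 0, 0]

Sorted: [2, 4, 4, 4, 4, 4]


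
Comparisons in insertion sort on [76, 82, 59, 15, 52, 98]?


Algorithm: insertion sort
Input: [76, 82, 59, 15, 52, 98]
Sorted: [15, 52, 59, 76, 82, 98]

11


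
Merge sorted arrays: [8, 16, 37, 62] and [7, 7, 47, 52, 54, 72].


Take 7 from B
Take 7 from B
Take 8 from A
Take 16 from A
Take 37 from A
Take 47 from B
Take 52 from B
Take 54 from B
Take 62 from A

Merged: [7, 7, 8, 16, 37, 47, 52, 54, 62, 72]


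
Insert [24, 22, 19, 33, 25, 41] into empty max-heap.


Insert 24: [24]
Insert 22: [24, 22]
Insert 19: [24, 22, 19]
Insert 33: [33, 24, 19, 22]
Insert 25: [33, 25, 19, 22, 24]
Insert 41: [41, 25, 33, 22, 24, 19]

Final heap: [41, 25, 33, 22, 24, 19]


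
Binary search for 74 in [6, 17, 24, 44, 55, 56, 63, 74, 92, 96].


Step 1: lo=0, hi=9, mid=4, val=55
Step 2: lo=5, hi=9, mid=7, val=74

Found at index 7


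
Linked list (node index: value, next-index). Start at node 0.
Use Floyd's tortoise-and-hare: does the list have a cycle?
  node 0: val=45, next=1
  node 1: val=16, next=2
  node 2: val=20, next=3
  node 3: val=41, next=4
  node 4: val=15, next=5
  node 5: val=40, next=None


Floyd's tortoise (slow, +1) and hare (fast, +2):
  init: slow=0, fast=0
  step 1: slow=1, fast=2
  step 2: slow=2, fast=4
  step 3: fast 4->5->None, no cycle

Cycle: no


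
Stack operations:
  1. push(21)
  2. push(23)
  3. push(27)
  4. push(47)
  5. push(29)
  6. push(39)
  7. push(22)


push(21) -> [21]
push(23) -> [21, 23]
push(27) -> [21, 23, 27]
push(47) -> [21, 23, 27, 47]
push(29) -> [21, 23, 27, 47, 29]
push(39) -> [21, 23, 27, 47, 29, 39]
push(22) -> [21, 23, 27, 47, 29, 39, 22]

Final stack: [21, 23, 27, 47, 29, 39, 22]
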